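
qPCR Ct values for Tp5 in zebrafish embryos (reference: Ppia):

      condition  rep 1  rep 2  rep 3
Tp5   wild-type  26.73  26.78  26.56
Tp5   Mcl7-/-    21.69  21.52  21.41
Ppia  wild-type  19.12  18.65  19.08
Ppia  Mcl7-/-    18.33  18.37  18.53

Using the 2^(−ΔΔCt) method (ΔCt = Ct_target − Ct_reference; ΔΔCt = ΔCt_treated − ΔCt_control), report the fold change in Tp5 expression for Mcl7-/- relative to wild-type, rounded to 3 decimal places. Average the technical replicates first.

24.420

Mean Ct: Tp5 wild-type 26.690; Tp5 Mcl7-/- 21.540; Ppia wild-type 18.950; Ppia Mcl7-/- 18.410
ΔCt(wild-type) = 26.690 − 18.950 = 7.740
ΔCt(Mcl7-/-) = 21.540 − 18.410 = 3.130
ΔΔCt = 3.130 − 7.740 = -4.610
Fold change = 2^(−(-4.610)) = 2^4.610 = 24.4201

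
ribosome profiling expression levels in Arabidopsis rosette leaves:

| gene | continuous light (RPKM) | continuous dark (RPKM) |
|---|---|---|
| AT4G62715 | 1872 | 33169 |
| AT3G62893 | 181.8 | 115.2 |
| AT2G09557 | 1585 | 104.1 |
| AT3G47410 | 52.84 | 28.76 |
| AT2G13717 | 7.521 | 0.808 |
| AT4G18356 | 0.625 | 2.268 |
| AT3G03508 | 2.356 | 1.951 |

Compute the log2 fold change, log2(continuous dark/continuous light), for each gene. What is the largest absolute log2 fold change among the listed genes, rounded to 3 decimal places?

4.147

log2(33169/1872) = 4.147  (AT4G62715)
log2(115.2/181.8) = -0.658  (AT3G62893)
log2(104.1/1585) = -3.928  (AT2G09557)
log2(28.76/52.84) = -0.878  (AT3G47410)
log2(0.808/7.521) = -3.218  (AT2G13717)
log2(2.268/0.625) = 1.859  (AT4G18356)
log2(1.951/2.356) = -0.272  (AT3G03508)
The largest magnitude belongs to AT4G62715.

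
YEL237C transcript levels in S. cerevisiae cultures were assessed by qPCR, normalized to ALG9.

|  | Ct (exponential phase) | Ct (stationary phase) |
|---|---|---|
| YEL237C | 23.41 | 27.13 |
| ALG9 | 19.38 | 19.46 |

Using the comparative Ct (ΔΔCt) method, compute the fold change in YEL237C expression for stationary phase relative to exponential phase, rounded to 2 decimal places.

ΔCt(exponential phase) = 23.410 − 19.380 = 4.030
ΔCt(stationary phase) = 27.130 − 19.460 = 7.670
ΔΔCt = 7.670 − 4.030 = 3.640
Fold change = 2^(−3.640) = 0.080

0.08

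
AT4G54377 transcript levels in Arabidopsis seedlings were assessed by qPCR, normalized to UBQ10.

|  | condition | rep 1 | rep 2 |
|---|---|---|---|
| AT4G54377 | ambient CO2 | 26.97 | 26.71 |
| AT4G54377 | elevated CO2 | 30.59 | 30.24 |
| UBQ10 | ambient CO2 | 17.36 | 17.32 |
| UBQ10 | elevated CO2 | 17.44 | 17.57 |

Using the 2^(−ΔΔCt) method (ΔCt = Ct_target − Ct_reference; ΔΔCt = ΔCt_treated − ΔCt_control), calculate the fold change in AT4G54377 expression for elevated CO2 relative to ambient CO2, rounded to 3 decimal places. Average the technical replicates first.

0.094

Mean Ct: AT4G54377 ambient CO2 26.840; AT4G54377 elevated CO2 30.415; UBQ10 ambient CO2 17.340; UBQ10 elevated CO2 17.505
ΔCt(ambient CO2) = 26.840 − 17.340 = 9.500
ΔCt(elevated CO2) = 30.415 − 17.505 = 12.910
ΔΔCt = 12.910 − 9.500 = 3.410
Fold change = 2^(−3.410) = 0.0941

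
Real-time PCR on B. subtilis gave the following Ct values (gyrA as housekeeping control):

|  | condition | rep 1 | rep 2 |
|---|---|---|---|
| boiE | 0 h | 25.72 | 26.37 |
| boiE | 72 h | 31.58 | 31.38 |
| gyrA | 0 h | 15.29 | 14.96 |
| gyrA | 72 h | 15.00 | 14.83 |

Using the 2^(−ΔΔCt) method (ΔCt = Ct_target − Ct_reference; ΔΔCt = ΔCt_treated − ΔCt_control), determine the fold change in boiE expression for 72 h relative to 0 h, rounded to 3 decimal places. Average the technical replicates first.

0.020

Mean Ct: boiE 0 h 26.045; boiE 72 h 31.480; gyrA 0 h 15.125; gyrA 72 h 14.915
ΔCt(0 h) = 26.045 − 15.125 = 10.920
ΔCt(72 h) = 31.480 − 14.915 = 16.565
ΔΔCt = 16.565 − 10.920 = 5.645
Fold change = 2^(−5.645) = 0.0200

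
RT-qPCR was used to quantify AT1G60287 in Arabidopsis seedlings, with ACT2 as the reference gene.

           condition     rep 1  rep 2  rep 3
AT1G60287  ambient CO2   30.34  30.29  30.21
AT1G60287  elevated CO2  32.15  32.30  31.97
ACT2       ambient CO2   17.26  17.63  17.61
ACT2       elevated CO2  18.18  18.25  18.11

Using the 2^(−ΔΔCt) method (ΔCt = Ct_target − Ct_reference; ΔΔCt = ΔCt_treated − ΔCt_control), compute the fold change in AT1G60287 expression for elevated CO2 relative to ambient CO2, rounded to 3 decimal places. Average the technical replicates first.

0.441

Mean Ct: AT1G60287 ambient CO2 30.280; AT1G60287 elevated CO2 32.140; ACT2 ambient CO2 17.500; ACT2 elevated CO2 18.180
ΔCt(ambient CO2) = 30.280 − 17.500 = 12.780
ΔCt(elevated CO2) = 32.140 − 18.180 = 13.960
ΔΔCt = 13.960 − 12.780 = 1.180
Fold change = 2^(−1.180) = 0.4414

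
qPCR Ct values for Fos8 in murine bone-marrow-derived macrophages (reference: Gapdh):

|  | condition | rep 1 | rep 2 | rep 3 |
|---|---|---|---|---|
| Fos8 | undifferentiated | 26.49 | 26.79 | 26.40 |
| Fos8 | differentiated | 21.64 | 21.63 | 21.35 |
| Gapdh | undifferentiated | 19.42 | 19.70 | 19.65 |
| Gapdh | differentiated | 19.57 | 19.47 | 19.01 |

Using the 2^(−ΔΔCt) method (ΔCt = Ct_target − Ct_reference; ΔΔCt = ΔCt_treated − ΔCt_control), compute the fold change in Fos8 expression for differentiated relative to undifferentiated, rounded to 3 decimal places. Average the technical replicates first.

27.474

Mean Ct: Fos8 undifferentiated 26.560; Fos8 differentiated 21.540; Gapdh undifferentiated 19.590; Gapdh differentiated 19.350
ΔCt(undifferentiated) = 26.560 − 19.590 = 6.970
ΔCt(differentiated) = 21.540 − 19.350 = 2.190
ΔΔCt = 2.190 − 6.970 = -4.780
Fold change = 2^(−(-4.780)) = 2^4.780 = 27.4741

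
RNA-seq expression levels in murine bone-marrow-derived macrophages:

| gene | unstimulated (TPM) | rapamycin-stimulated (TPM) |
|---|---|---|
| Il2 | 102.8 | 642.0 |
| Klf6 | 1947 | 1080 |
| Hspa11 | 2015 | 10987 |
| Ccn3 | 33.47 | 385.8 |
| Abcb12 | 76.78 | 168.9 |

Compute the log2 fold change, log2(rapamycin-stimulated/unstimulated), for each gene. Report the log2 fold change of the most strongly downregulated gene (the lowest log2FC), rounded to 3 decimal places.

-0.850

log2(642.0/102.8) = 2.643  (Il2)
log2(1080/1947) = -0.850  (Klf6)
log2(10987/2015) = 2.447  (Hspa11)
log2(385.8/33.47) = 3.527  (Ccn3)
log2(168.9/76.78) = 1.137  (Abcb12)
Klf6 is most strongly downregulated.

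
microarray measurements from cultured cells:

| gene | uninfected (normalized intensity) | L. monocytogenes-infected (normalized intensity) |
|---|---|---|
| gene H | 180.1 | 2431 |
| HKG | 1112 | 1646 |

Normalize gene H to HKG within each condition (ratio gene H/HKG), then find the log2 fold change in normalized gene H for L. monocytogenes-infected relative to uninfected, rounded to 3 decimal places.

3.189

gene H/HKG (uninfected) = 180.1 / 1112 = 0.16196
gene H/HKG (L. monocytogenes-infected) = 2431 / 1646 = 1.4769
Fold change = 1.4769 / 0.16196 = 9.1190
log2(9.1190) = 3.1889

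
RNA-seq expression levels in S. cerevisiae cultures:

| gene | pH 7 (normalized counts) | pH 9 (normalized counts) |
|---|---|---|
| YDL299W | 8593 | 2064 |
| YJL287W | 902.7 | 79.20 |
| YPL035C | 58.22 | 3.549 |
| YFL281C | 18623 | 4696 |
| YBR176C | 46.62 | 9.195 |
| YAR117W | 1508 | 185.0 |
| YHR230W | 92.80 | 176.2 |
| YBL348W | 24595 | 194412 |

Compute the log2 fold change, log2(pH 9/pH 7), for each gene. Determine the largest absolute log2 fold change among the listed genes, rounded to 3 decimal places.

log2(2064/8593) = -2.058  (YDL299W)
log2(79.20/902.7) = -3.511  (YJL287W)
log2(3.549/58.22) = -4.036  (YPL035C)
log2(4696/18623) = -1.988  (YFL281C)
log2(9.195/46.62) = -2.342  (YBR176C)
log2(185.0/1508) = -3.027  (YAR117W)
log2(176.2/92.80) = 0.925  (YHR230W)
log2(194412/24595) = 2.983  (YBL348W)
The largest magnitude belongs to YPL035C.

4.036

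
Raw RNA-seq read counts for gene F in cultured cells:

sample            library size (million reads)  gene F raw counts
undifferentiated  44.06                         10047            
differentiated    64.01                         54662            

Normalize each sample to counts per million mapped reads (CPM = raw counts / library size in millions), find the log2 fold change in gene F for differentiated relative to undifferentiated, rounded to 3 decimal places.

CPM(undifferentiated) = 10047 / 44.06 = 228.0300
CPM(differentiated) = 54662 / 64.01 = 853.9603
Fold change = 853.9603 / 228.0300 = 3.74495
log2(3.74495) = 1.9049

1.905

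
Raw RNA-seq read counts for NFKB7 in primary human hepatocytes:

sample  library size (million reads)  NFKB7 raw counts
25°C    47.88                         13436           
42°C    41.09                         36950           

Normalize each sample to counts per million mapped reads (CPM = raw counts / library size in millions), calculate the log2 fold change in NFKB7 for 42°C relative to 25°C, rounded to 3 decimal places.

1.680

CPM(25°C) = 13436 / 47.88 = 280.6182
CPM(42°C) = 36950 / 41.09 = 899.2456
Fold change = 899.2456 / 280.6182 = 3.20452
log2(3.20452) = 1.6801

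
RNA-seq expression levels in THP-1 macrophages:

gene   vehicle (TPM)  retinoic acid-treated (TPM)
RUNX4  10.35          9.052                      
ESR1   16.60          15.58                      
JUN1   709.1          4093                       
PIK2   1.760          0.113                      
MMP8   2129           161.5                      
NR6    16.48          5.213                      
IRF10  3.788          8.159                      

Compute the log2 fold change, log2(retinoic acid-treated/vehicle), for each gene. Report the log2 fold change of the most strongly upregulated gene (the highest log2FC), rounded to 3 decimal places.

log2(9.052/10.35) = -0.193  (RUNX4)
log2(15.58/16.60) = -0.091  (ESR1)
log2(4093/709.1) = 2.529  (JUN1)
log2(0.113/1.760) = -3.961  (PIK2)
log2(161.5/2129) = -3.721  (MMP8)
log2(5.213/16.48) = -1.661  (NR6)
log2(8.159/3.788) = 1.107  (IRF10)
JUN1 is most strongly upregulated.

2.529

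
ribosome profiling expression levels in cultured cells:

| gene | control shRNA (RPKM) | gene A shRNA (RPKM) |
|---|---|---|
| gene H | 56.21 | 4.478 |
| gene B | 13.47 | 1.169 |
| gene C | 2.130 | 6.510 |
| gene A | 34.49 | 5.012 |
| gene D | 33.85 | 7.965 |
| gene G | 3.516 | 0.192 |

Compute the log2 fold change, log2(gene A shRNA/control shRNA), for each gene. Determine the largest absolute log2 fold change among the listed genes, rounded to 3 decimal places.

log2(4.478/56.21) = -3.650  (gene H)
log2(1.169/13.47) = -3.526  (gene B)
log2(6.510/2.130) = 1.612  (gene C)
log2(5.012/34.49) = -2.783  (gene A)
log2(7.965/33.85) = -2.087  (gene D)
log2(0.192/3.516) = -4.195  (gene G)
The largest magnitude belongs to gene G.

4.195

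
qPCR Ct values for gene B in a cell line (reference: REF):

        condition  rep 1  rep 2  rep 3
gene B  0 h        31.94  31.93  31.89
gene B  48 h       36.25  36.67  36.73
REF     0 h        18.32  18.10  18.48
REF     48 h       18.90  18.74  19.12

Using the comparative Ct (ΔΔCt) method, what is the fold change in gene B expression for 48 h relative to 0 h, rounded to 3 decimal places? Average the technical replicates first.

0.062

Mean Ct: gene B 0 h 31.920; gene B 48 h 36.550; REF 0 h 18.300; REF 48 h 18.920
ΔCt(0 h) = 31.920 − 18.300 = 13.620
ΔCt(48 h) = 36.550 − 18.920 = 17.630
ΔΔCt = 17.630 − 13.620 = 4.010
Fold change = 2^(−4.010) = 0.0621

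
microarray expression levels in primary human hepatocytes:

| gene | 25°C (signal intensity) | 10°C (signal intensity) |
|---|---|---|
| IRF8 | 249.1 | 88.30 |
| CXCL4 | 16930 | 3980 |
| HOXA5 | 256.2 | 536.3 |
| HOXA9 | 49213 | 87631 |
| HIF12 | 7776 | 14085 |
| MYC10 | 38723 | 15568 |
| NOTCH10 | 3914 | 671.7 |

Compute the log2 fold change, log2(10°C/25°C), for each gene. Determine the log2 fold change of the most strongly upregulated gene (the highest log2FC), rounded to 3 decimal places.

1.066

log2(88.30/249.1) = -1.496  (IRF8)
log2(3980/16930) = -2.089  (CXCL4)
log2(536.3/256.2) = 1.066  (HOXA5)
log2(87631/49213) = 0.832  (HOXA9)
log2(14085/7776) = 0.857  (HIF12)
log2(15568/38723) = -1.315  (MYC10)
log2(671.7/3914) = -2.543  (NOTCH10)
HOXA5 is most strongly upregulated.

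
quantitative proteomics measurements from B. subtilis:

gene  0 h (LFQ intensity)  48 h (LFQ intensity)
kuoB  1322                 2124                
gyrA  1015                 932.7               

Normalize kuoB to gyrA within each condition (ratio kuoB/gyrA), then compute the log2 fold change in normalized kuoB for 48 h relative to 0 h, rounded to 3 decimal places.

0.806

kuoB/gyrA (0 h) = 1322 / 1015 = 1.3025
kuoB/gyrA (48 h) = 2124 / 932.7 = 2.2773
Fold change = 2.2773 / 1.3025 = 1.7484
log2(1.7484) = 0.8061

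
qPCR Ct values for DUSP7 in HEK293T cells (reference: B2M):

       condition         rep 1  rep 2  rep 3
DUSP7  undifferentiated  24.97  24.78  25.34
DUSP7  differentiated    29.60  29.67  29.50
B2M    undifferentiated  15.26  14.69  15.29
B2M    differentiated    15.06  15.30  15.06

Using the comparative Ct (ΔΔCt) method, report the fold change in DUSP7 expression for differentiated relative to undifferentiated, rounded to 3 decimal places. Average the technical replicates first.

0.044

Mean Ct: DUSP7 undifferentiated 25.030; DUSP7 differentiated 29.590; B2M undifferentiated 15.080; B2M differentiated 15.140
ΔCt(undifferentiated) = 25.030 − 15.080 = 9.950
ΔCt(differentiated) = 29.590 − 15.140 = 14.450
ΔΔCt = 14.450 − 9.950 = 4.500
Fold change = 2^(−4.500) = 0.0442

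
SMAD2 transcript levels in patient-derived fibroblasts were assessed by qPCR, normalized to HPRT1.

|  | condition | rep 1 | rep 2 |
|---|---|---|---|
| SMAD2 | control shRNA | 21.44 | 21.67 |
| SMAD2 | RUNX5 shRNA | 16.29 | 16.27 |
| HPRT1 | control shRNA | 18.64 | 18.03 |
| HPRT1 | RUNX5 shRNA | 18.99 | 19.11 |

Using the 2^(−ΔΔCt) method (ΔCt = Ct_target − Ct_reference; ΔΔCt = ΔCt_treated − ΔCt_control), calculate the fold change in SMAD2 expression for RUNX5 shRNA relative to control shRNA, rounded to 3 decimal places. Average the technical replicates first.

Mean Ct: SMAD2 control shRNA 21.555; SMAD2 RUNX5 shRNA 16.280; HPRT1 control shRNA 18.335; HPRT1 RUNX5 shRNA 19.050
ΔCt(control shRNA) = 21.555 − 18.335 = 3.220
ΔCt(RUNX5 shRNA) = 16.280 − 19.050 = -2.770
ΔΔCt = -2.770 − 3.220 = -5.990
Fold change = 2^(−(-5.990)) = 2^5.990 = 63.5579

63.558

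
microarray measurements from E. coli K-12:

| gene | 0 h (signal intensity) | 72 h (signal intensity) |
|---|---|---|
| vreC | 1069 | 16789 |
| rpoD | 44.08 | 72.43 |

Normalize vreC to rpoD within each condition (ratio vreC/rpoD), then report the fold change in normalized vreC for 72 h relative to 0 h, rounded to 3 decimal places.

vreC/rpoD (0 h) = 1069 / 44.08 = 24.251
vreC/rpoD (72 h) = 16789 / 72.43 = 231.8
Fold change = 231.8 / 24.251 = 9.5581

9.558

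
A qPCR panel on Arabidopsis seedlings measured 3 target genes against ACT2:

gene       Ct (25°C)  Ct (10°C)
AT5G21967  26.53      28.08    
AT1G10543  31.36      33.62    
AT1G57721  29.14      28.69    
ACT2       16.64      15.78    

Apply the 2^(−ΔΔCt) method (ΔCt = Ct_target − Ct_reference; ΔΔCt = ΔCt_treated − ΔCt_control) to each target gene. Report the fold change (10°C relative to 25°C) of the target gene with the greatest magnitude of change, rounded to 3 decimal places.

AT5G21967: ΔΔCt = (28.08−15.78) − (26.53−16.64) = 12.30 − 9.89 = 2.41; fold change = 2^-2.41 = 0.188
AT1G10543: ΔΔCt = (33.62−15.78) − (31.36−16.64) = 17.84 − 14.72 = 3.12; fold change = 2^-3.12 = 0.115
AT1G57721: ΔΔCt = (28.69−15.78) − (29.14−16.64) = 12.91 − 12.50 = 0.41; fold change = 2^-0.41 = 0.753
AT1G10543 has the largest |ΔΔCt| = 3.12.

0.115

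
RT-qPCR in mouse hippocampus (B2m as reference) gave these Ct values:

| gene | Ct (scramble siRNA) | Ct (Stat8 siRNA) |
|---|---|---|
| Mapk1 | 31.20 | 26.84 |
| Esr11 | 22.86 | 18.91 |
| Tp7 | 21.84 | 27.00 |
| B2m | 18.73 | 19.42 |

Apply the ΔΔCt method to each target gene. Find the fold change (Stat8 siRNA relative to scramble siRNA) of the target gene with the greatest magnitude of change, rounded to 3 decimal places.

33.128

Mapk1: ΔΔCt = (26.84−19.42) − (31.20−18.73) = 7.42 − 12.47 = -5.05; fold change = 2^5.05 = 33.128
Esr11: ΔΔCt = (18.91−19.42) − (22.86−18.73) = -0.51 − 4.13 = -4.64; fold change = 2^4.64 = 24.933
Tp7: ΔΔCt = (27.00−19.42) − (21.84−18.73) = 7.58 − 3.11 = 4.47; fold change = 2^-4.47 = 0.045
Mapk1 has the largest |ΔΔCt| = 5.05.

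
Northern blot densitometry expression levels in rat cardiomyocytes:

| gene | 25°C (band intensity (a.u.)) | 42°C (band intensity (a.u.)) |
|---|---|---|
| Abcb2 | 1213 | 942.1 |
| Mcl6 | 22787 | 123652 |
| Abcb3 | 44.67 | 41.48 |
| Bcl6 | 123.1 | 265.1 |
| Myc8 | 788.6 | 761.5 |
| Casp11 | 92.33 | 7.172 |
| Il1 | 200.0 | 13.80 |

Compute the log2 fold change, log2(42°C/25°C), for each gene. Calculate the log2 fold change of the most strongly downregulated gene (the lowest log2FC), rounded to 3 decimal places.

-3.857

log2(942.1/1213) = -0.365  (Abcb2)
log2(123652/22787) = 2.440  (Mcl6)
log2(41.48/44.67) = -0.107  (Abcb3)
log2(265.1/123.1) = 1.107  (Bcl6)
log2(761.5/788.6) = -0.050  (Myc8)
log2(7.172/92.33) = -3.686  (Casp11)
log2(13.80/200.0) = -3.857  (Il1)
Il1 is most strongly downregulated.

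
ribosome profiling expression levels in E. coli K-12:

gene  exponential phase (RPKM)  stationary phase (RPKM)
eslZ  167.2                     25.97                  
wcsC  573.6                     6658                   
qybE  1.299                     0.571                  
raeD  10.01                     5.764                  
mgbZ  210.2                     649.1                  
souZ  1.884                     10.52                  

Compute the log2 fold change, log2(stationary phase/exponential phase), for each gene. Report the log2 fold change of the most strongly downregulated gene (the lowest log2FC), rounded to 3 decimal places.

log2(25.97/167.2) = -2.687  (eslZ)
log2(6658/573.6) = 3.537  (wcsC)
log2(0.571/1.299) = -1.186  (qybE)
log2(5.764/10.01) = -0.796  (raeD)
log2(649.1/210.2) = 1.627  (mgbZ)
log2(10.52/1.884) = 2.481  (souZ)
eslZ is most strongly downregulated.

-2.687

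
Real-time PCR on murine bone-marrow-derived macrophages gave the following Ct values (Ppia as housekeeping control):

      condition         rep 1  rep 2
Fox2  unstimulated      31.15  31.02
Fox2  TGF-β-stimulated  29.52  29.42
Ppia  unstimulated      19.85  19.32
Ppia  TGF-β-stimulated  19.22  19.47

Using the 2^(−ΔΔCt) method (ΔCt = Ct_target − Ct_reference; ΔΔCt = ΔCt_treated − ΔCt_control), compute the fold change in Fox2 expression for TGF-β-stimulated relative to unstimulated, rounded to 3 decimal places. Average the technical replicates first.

Mean Ct: Fox2 unstimulated 31.085; Fox2 TGF-β-stimulated 29.470; Ppia unstimulated 19.585; Ppia TGF-β-stimulated 19.345
ΔCt(unstimulated) = 31.085 − 19.585 = 11.500
ΔCt(TGF-β-stimulated) = 29.470 − 19.345 = 10.125
ΔΔCt = 10.125 − 11.500 = -1.375
Fold change = 2^(−(-1.375)) = 2^1.375 = 2.5937

2.594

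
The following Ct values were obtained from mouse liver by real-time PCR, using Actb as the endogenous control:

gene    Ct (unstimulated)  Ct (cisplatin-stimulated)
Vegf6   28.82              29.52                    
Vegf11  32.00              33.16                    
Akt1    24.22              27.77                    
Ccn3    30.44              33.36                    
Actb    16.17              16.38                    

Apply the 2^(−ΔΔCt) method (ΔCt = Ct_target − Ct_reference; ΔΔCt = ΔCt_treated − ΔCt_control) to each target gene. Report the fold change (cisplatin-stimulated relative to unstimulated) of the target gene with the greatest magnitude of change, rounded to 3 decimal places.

0.099

Vegf6: ΔΔCt = (29.52−16.38) − (28.82−16.17) = 13.14 − 12.65 = 0.49; fold change = 2^-0.49 = 0.712
Vegf11: ΔΔCt = (33.16−16.38) − (32.00−16.17) = 16.78 − 15.83 = 0.95; fold change = 2^-0.95 = 0.518
Akt1: ΔΔCt = (27.77−16.38) − (24.22−16.17) = 11.39 − 8.05 = 3.34; fold change = 2^-3.34 = 0.099
Ccn3: ΔΔCt = (33.36−16.38) − (30.44−16.17) = 16.98 − 14.27 = 2.71; fold change = 2^-2.71 = 0.153
Akt1 has the largest |ΔΔCt| = 3.34.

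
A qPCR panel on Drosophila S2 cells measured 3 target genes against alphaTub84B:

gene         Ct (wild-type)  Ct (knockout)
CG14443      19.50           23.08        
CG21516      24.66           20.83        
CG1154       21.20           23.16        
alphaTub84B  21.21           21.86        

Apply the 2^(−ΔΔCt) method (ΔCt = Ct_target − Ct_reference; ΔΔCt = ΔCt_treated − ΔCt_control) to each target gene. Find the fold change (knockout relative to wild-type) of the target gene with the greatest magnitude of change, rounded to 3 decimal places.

CG14443: ΔΔCt = (23.08−21.86) − (19.50−21.21) = 1.22 − (-1.71) = 2.93; fold change = 2^-2.93 = 0.131
CG21516: ΔΔCt = (20.83−21.86) − (24.66−21.21) = -1.03 − 3.45 = -4.48; fold change = 2^4.48 = 22.316
CG1154: ΔΔCt = (23.16−21.86) − (21.20−21.21) = 1.30 − (-0.01) = 1.31; fold change = 2^-1.31 = 0.403
CG21516 has the largest |ΔΔCt| = 4.48.

22.316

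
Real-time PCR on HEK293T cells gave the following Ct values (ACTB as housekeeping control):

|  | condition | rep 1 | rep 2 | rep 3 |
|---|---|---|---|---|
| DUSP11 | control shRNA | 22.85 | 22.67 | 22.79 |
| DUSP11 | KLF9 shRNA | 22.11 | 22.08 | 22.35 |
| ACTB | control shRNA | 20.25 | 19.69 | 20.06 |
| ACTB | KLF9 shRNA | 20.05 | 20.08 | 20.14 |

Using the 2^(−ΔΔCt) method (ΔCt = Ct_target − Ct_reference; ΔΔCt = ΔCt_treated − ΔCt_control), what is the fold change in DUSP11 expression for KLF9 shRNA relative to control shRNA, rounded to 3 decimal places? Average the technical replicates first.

Mean Ct: DUSP11 control shRNA 22.770; DUSP11 KLF9 shRNA 22.180; ACTB control shRNA 20.000; ACTB KLF9 shRNA 20.090
ΔCt(control shRNA) = 22.770 − 20.000 = 2.770
ΔCt(KLF9 shRNA) = 22.180 − 20.090 = 2.090
ΔΔCt = 2.090 − 2.770 = -0.680
Fold change = 2^(−(-0.680)) = 2^0.680 = 1.6021

1.602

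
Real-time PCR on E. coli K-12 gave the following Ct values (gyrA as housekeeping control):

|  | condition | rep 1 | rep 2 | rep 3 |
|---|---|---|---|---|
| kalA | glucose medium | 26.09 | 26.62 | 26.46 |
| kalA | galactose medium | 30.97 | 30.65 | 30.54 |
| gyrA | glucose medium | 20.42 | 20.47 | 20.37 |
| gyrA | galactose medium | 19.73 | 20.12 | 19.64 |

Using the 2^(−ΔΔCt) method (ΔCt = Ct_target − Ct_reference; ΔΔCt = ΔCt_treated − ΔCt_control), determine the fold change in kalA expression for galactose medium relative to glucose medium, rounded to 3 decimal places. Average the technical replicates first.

0.033

Mean Ct: kalA glucose medium 26.390; kalA galactose medium 30.720; gyrA glucose medium 20.420; gyrA galactose medium 19.830
ΔCt(glucose medium) = 26.390 − 20.420 = 5.970
ΔCt(galactose medium) = 30.720 − 19.830 = 10.890
ΔΔCt = 10.890 − 5.970 = 4.920
Fold change = 2^(−4.920) = 0.0330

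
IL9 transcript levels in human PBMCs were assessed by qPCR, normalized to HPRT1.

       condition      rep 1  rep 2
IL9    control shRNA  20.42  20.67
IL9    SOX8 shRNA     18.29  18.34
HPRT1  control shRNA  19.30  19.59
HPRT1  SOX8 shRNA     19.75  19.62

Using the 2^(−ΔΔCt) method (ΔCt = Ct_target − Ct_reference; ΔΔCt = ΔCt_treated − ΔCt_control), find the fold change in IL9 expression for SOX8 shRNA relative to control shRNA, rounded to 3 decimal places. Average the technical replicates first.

Mean Ct: IL9 control shRNA 20.545; IL9 SOX8 shRNA 18.315; HPRT1 control shRNA 19.445; HPRT1 SOX8 shRNA 19.685
ΔCt(control shRNA) = 20.545 − 19.445 = 1.100
ΔCt(SOX8 shRNA) = 18.315 − 19.685 = -1.370
ΔΔCt = -1.370 − 1.100 = -2.470
Fold change = 2^(−(-2.470)) = 2^2.470 = 5.5404

5.540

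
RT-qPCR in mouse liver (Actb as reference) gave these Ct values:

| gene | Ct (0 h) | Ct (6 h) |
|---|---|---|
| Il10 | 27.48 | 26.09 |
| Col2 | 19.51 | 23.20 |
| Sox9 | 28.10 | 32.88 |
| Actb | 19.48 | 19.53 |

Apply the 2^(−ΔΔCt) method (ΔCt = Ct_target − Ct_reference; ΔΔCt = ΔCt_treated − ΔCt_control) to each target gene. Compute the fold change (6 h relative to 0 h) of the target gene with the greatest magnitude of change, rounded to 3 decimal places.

Il10: ΔΔCt = (26.09−19.53) − (27.48−19.48) = 6.56 − 8.00 = -1.44; fold change = 2^1.44 = 2.713
Col2: ΔΔCt = (23.20−19.53) − (19.51−19.48) = 3.67 − 0.03 = 3.64; fold change = 2^-3.64 = 0.080
Sox9: ΔΔCt = (32.88−19.53) − (28.10−19.48) = 13.35 − 8.62 = 4.73; fold change = 2^-4.73 = 0.038
Sox9 has the largest |ΔΔCt| = 4.73.

0.038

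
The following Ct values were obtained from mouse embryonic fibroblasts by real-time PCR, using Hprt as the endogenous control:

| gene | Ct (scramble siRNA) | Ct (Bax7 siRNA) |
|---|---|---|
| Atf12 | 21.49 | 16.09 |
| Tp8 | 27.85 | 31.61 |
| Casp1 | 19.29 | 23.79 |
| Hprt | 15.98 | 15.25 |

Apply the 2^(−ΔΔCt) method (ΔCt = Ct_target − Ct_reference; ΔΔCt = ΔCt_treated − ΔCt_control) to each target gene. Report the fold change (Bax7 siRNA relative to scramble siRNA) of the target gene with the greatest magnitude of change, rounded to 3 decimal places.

0.027

Atf12: ΔΔCt = (16.09−15.25) − (21.49−15.98) = 0.84 − 5.51 = -4.67; fold change = 2^4.67 = 25.457
Tp8: ΔΔCt = (31.61−15.25) − (27.85−15.98) = 16.36 − 11.87 = 4.49; fold change = 2^-4.49 = 0.045
Casp1: ΔΔCt = (23.79−15.25) − (19.29−15.98) = 8.54 − 3.31 = 5.23; fold change = 2^-5.23 = 0.027
Casp1 has the largest |ΔΔCt| = 5.23.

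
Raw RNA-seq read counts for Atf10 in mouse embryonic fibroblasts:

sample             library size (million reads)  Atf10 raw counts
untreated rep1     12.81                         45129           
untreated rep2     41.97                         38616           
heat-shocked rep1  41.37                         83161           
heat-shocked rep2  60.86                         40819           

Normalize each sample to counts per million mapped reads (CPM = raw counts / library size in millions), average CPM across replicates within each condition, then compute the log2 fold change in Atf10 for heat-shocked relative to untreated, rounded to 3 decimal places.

CPM(untreated rep1) = 45129 / 12.81 = 3522.9508
CPM(untreated rep2) = 38616 / 41.97 = 920.0858
CPM(heat-shocked rep1) = 83161 / 41.37 = 2010.1765
CPM(heat-shocked rep2) = 40819 / 60.86 = 670.7033
mean CPM(untreated) = 2221.5183; mean CPM(heat-shocked) = 1340.4399
Fold change = 1340.4399 / 2221.5183 = 0.60339
log2(0.60339) = -0.7288

-0.729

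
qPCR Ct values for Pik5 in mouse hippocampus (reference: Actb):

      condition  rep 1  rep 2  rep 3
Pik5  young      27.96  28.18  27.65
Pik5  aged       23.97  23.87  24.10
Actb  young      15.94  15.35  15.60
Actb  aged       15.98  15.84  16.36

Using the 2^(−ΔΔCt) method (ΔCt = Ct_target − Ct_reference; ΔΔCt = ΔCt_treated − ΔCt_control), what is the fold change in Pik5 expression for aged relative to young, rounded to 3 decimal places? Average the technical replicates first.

Mean Ct: Pik5 young 27.930; Pik5 aged 23.980; Actb young 15.630; Actb aged 16.060
ΔCt(young) = 27.930 − 15.630 = 12.300
ΔCt(aged) = 23.980 − 16.060 = 7.920
ΔΔCt = 7.920 − 12.300 = -4.380
Fold change = 2^(−(-4.380)) = 2^4.380 = 20.8215

20.821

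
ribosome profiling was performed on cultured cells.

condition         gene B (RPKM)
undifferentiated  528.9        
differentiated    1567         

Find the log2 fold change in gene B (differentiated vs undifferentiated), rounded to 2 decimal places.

1.57

Fold change = 1567 / 528.9 = 2.9628
log2(2.9628) = 1.567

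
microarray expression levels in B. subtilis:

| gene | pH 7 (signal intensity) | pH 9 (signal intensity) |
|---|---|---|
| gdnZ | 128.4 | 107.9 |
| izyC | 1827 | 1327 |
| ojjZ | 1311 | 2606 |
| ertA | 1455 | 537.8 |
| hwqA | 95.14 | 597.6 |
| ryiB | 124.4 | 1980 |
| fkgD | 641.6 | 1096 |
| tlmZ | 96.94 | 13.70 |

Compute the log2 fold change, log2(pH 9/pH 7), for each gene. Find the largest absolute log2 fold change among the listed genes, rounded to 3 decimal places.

log2(107.9/128.4) = -0.251  (gdnZ)
log2(1327/1827) = -0.461  (izyC)
log2(2606/1311) = 0.991  (ojjZ)
log2(537.8/1455) = -1.436  (ertA)
log2(597.6/95.14) = 2.651  (hwqA)
log2(1980/124.4) = 3.992  (ryiB)
log2(1096/641.6) = 0.773  (fkgD)
log2(13.70/96.94) = -2.823  (tlmZ)
The largest magnitude belongs to ryiB.

3.992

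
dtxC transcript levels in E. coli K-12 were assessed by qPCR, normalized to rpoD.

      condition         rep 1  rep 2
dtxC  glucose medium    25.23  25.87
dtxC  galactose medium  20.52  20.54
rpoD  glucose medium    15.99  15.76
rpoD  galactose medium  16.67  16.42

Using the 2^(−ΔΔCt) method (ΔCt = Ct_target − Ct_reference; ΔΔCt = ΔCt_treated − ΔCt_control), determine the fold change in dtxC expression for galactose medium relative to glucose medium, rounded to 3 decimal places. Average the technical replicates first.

Mean Ct: dtxC glucose medium 25.550; dtxC galactose medium 20.530; rpoD glucose medium 15.875; rpoD galactose medium 16.545
ΔCt(glucose medium) = 25.550 − 15.875 = 9.675
ΔCt(galactose medium) = 20.530 − 16.545 = 3.985
ΔΔCt = 3.985 − 9.675 = -5.690
Fold change = 2^(−(-5.690)) = 2^5.690 = 51.6251

51.625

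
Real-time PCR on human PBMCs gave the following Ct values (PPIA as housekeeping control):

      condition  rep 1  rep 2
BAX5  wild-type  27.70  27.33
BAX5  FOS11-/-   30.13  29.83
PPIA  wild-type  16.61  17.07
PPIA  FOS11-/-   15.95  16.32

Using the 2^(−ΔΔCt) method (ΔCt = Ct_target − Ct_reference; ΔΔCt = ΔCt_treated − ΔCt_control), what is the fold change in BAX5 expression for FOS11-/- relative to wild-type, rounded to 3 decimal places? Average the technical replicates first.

0.111

Mean Ct: BAX5 wild-type 27.515; BAX5 FOS11-/- 29.980; PPIA wild-type 16.840; PPIA FOS11-/- 16.135
ΔCt(wild-type) = 27.515 − 16.840 = 10.675
ΔCt(FOS11-/-) = 29.980 − 16.135 = 13.845
ΔΔCt = 13.845 − 10.675 = 3.170
Fold change = 2^(−3.170) = 0.1111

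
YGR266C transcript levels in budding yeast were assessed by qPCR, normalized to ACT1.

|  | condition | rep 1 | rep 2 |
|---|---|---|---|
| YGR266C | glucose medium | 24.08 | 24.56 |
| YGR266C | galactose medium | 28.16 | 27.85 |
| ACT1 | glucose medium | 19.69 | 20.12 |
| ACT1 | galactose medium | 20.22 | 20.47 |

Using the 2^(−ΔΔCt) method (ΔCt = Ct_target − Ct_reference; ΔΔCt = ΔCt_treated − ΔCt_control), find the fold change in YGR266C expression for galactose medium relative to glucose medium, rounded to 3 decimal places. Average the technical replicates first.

0.105

Mean Ct: YGR266C glucose medium 24.320; YGR266C galactose medium 28.005; ACT1 glucose medium 19.905; ACT1 galactose medium 20.345
ΔCt(glucose medium) = 24.320 − 19.905 = 4.415
ΔCt(galactose medium) = 28.005 − 20.345 = 7.660
ΔΔCt = 7.660 − 4.415 = 3.245
Fold change = 2^(−3.245) = 0.1055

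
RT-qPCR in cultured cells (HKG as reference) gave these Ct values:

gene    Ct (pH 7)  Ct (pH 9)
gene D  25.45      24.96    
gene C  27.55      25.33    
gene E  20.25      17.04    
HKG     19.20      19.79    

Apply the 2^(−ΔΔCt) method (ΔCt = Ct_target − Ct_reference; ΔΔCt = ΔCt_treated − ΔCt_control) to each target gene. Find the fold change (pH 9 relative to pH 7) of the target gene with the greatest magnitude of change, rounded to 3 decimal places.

13.929

gene D: ΔΔCt = (24.96−19.79) − (25.45−19.20) = 5.17 − 6.25 = -1.08; fold change = 2^1.08 = 2.114
gene C: ΔΔCt = (25.33−19.79) − (27.55−19.20) = 5.54 − 8.35 = -2.81; fold change = 2^2.81 = 7.013
gene E: ΔΔCt = (17.04−19.79) − (20.25−19.20) = -2.75 − 1.05 = -3.80; fold change = 2^3.80 = 13.929
gene E has the largest |ΔΔCt| = 3.80.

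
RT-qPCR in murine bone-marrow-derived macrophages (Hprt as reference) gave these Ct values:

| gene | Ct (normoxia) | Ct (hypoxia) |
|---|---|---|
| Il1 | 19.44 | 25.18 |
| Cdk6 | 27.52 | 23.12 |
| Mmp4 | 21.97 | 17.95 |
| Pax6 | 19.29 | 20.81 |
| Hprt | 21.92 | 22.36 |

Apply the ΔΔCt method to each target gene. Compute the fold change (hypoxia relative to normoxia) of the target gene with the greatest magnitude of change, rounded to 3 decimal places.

0.025

Il1: ΔΔCt = (25.18−22.36) − (19.44−21.92) = 2.82 − (-2.48) = 5.30; fold change = 2^-5.30 = 0.025
Cdk6: ΔΔCt = (23.12−22.36) − (27.52−21.92) = 0.76 − 5.60 = -4.84; fold change = 2^4.84 = 28.641
Mmp4: ΔΔCt = (17.95−22.36) − (21.97−21.92) = -4.41 − 0.05 = -4.46; fold change = 2^4.46 = 22.009
Pax6: ΔΔCt = (20.81−22.36) − (19.29−21.92) = -1.55 − (-2.63) = 1.08; fold change = 2^-1.08 = 0.473
Il1 has the largest |ΔΔCt| = 5.30.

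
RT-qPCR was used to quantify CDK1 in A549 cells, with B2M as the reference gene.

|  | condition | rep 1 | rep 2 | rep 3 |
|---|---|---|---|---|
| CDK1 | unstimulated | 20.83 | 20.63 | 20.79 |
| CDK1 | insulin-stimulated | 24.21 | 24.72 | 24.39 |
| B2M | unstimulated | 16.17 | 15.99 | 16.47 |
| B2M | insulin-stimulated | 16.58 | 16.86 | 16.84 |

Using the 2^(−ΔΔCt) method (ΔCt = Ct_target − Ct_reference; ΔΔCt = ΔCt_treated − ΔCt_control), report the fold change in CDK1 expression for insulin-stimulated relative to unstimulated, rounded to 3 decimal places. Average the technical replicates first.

0.113

Mean Ct: CDK1 unstimulated 20.750; CDK1 insulin-stimulated 24.440; B2M unstimulated 16.210; B2M insulin-stimulated 16.760
ΔCt(unstimulated) = 20.750 − 16.210 = 4.540
ΔCt(insulin-stimulated) = 24.440 − 16.760 = 7.680
ΔΔCt = 7.680 − 4.540 = 3.140
Fold change = 2^(−3.140) = 0.1134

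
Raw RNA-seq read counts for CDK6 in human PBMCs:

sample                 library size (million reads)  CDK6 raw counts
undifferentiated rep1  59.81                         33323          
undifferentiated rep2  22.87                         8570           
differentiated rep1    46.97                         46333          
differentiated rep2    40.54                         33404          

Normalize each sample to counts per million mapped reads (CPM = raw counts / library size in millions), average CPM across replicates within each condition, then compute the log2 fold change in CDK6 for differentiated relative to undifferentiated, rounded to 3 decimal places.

0.958

CPM(undifferentiated rep1) = 33323 / 59.81 = 557.1476
CPM(undifferentiated rep2) = 8570 / 22.87 = 374.7267
CPM(differentiated rep1) = 46333 / 46.97 = 986.4382
CPM(differentiated rep2) = 33404 / 40.54 = 823.9763
mean CPM(undifferentiated) = 465.9372; mean CPM(differentiated) = 905.2072
Fold change = 905.2072 / 465.9372 = 1.94277
log2(1.94277) = 0.9581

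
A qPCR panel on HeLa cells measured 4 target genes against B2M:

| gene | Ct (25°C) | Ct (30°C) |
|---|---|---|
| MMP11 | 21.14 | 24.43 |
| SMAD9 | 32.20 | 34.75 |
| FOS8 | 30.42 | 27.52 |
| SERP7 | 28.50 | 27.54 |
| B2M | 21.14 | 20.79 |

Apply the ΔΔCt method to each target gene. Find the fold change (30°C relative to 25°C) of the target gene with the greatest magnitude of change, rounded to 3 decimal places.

0.080

MMP11: ΔΔCt = (24.43−20.79) − (21.14−21.14) = 3.64 − 0.00 = 3.64; fold change = 2^-3.64 = 0.080
SMAD9: ΔΔCt = (34.75−20.79) − (32.20−21.14) = 13.96 − 11.06 = 2.90; fold change = 2^-2.90 = 0.134
FOS8: ΔΔCt = (27.52−20.79) − (30.42−21.14) = 6.73 − 9.28 = -2.55; fold change = 2^2.55 = 5.856
SERP7: ΔΔCt = (27.54−20.79) − (28.50−21.14) = 6.75 − 7.36 = -0.61; fold change = 2^0.61 = 1.526
MMP11 has the largest |ΔΔCt| = 3.64.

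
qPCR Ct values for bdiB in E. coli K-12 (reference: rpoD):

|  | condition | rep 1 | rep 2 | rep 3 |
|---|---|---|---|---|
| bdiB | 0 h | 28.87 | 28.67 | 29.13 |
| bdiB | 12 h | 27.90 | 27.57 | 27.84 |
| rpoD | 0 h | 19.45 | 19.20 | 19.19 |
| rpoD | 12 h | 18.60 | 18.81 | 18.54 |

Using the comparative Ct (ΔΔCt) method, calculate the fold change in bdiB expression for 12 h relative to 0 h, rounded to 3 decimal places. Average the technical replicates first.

1.404

Mean Ct: bdiB 0 h 28.890; bdiB 12 h 27.770; rpoD 0 h 19.280; rpoD 12 h 18.650
ΔCt(0 h) = 28.890 − 19.280 = 9.610
ΔCt(12 h) = 27.770 − 18.650 = 9.120
ΔΔCt = 9.120 − 9.610 = -0.490
Fold change = 2^(−(-0.490)) = 2^0.490 = 1.4044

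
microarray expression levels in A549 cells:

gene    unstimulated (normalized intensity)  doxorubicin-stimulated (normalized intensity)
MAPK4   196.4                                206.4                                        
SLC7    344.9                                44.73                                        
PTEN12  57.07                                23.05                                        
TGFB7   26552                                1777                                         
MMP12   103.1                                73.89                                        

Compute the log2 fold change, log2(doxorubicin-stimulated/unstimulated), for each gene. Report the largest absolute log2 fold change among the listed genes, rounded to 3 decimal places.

3.901

log2(206.4/196.4) = 0.072  (MAPK4)
log2(44.73/344.9) = -2.947  (SLC7)
log2(23.05/57.07) = -1.308  (PTEN12)
log2(1777/26552) = -3.901  (TGFB7)
log2(73.89/103.1) = -0.481  (MMP12)
The largest magnitude belongs to TGFB7.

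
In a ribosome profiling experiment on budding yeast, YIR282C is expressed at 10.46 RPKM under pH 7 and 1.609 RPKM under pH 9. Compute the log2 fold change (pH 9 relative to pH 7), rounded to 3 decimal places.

Fold change = 1.609 / 10.46 = 0.1538
log2(0.1538) = -2.7006

-2.701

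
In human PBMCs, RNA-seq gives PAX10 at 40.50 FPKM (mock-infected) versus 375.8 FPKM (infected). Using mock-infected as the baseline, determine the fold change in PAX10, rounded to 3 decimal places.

9.279

Fold change = 375.8 / 40.50 = 9.2790
PAX10 is upregulated.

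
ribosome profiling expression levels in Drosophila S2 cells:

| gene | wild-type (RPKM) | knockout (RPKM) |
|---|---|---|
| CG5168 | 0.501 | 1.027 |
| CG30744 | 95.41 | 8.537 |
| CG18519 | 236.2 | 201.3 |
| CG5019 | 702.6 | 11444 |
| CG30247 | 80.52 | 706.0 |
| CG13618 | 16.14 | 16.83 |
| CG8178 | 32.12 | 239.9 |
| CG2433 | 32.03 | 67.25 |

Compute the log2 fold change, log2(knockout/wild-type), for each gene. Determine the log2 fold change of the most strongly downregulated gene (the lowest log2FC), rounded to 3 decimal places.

-3.482

log2(1.027/0.501) = 1.036  (CG5168)
log2(8.537/95.41) = -3.482  (CG30744)
log2(201.3/236.2) = -0.231  (CG18519)
log2(11444/702.6) = 4.026  (CG5019)
log2(706.0/80.52) = 3.132  (CG30247)
log2(16.83/16.14) = 0.060  (CG13618)
log2(239.9/32.12) = 2.901  (CG8178)
log2(67.25/32.03) = 1.070  (CG2433)
CG30744 is most strongly downregulated.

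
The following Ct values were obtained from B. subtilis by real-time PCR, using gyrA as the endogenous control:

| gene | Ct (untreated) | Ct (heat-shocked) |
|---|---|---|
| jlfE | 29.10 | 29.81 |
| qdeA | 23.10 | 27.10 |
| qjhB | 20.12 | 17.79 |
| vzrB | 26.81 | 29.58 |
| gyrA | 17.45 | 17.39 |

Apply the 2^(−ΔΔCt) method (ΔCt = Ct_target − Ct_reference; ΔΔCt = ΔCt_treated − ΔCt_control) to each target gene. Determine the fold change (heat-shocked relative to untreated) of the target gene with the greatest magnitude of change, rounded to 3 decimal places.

0.060

jlfE: ΔΔCt = (29.81−17.39) − (29.10−17.45) = 12.42 − 11.65 = 0.77; fold change = 2^-0.77 = 0.586
qdeA: ΔΔCt = (27.10−17.39) − (23.10−17.45) = 9.71 − 5.65 = 4.06; fold change = 2^-4.06 = 0.060
qjhB: ΔΔCt = (17.79−17.39) − (20.12−17.45) = 0.40 − 2.67 = -2.27; fold change = 2^2.27 = 4.823
vzrB: ΔΔCt = (29.58−17.39) − (26.81−17.45) = 12.19 − 9.36 = 2.83; fold change = 2^-2.83 = 0.141
qdeA has the largest |ΔΔCt| = 4.06.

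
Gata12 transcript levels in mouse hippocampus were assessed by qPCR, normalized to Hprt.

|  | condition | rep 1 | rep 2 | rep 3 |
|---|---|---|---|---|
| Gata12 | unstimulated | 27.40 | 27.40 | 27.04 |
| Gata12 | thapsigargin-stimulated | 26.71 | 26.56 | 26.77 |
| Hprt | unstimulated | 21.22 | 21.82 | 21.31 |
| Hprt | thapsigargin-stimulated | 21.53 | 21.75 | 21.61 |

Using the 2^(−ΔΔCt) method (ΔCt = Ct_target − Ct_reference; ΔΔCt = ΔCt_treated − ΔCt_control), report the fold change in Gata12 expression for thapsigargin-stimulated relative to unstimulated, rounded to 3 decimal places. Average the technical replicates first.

1.717

Mean Ct: Gata12 unstimulated 27.280; Gata12 thapsigargin-stimulated 26.680; Hprt unstimulated 21.450; Hprt thapsigargin-stimulated 21.630
ΔCt(unstimulated) = 27.280 − 21.450 = 5.830
ΔCt(thapsigargin-stimulated) = 26.680 − 21.630 = 5.050
ΔΔCt = 5.050 − 5.830 = -0.780
Fold change = 2^(−(-0.780)) = 2^0.780 = 1.7171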